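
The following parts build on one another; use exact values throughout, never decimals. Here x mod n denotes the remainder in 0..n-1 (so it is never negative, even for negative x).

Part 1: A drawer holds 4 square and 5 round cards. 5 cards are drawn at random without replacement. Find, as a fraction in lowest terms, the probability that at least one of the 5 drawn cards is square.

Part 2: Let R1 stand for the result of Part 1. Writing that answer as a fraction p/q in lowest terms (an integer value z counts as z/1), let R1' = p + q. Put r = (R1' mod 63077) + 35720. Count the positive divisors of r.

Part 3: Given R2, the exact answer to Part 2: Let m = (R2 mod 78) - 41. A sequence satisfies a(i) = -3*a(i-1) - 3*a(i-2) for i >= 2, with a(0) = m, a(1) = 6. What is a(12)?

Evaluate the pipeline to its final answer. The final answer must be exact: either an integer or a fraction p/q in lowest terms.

-26973

Part 1: total draws C(9,5) = 126; complement C(5,5) = 1; favorable 126 - 1 = 125; P = 125/126; answer 125/126
Part 2: R1 = 125/126; threaded value p + q = 251; r = 35971; 35971 = 13 * 2767; number of divisors = (1+1) * (1+1) = 4; answer 4
Part 3: R2 = 4; m = -37; a(2) = -3*(6) - 3*(-37) = 93; iterating: a(2)=93, a(3)=-297, a(4)=612, a(5)=-945, a(6)=999, a(7)=-162, a(8)=-2511, a(9)=8019, a(10)=-16524, a(11)=25515, a(12)=-26973; answer -26973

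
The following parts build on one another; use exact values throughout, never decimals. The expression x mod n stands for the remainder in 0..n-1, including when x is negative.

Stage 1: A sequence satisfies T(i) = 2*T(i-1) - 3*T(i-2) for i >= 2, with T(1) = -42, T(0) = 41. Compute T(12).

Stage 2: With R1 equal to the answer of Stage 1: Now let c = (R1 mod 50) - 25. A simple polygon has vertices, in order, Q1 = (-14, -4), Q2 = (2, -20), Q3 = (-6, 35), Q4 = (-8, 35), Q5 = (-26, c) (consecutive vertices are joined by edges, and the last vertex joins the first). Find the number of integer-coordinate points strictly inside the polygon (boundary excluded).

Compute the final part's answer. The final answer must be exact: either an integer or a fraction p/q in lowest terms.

633

Stage 1: T(2) = 2*(-42) - 3*(41) = -207; iterating: T(2)=-207, T(3)=-288, T(4)=45, T(5)=954, T(6)=1773, T(7)=684, T(8)=-3951, T(9)=-9954, T(10)=-8055, T(11)=13752, T(12)=51669; answer 51669
Stage 2: R1 = 51669; c = -6; cross terms: (-14*-20 - 2*-4)=288, (2*35 - -6*-20)=-50, (-6*35 - -8*35)=70, (-8*-6 - -26*35)=958, (-26*-4 - -14*-6)=20; twice the area = |1286| = 1286; area = 643; boundary points = 16 + 1 + 2 + 1 + 2 = 22; strictly interior points = area - boundary/2 + 1 = 633; answer 633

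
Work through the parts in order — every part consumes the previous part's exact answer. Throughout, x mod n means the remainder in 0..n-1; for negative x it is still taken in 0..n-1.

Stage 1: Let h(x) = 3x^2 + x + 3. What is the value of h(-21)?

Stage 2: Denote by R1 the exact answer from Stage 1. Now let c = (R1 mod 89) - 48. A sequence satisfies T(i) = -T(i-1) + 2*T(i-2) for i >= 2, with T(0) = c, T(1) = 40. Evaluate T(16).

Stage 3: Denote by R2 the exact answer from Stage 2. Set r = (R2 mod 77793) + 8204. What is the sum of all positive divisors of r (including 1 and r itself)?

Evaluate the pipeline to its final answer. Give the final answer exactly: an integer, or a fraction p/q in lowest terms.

101680

Stage 1: 3*(-21)^2 + 1*(-21)^1 + 3 = (1323) + (-21) + (3) = 1305; answer 1305
Stage 2: R1 = 1305; c = 11; T(2) = -1*(40) + 2*(11) = -18; iterating: T(2)=-18, T(3)=98, T(4)=-134, T(5)=330, T(6)=-598, T(7)=1258, T(8)=-2454, T(9)=4970, T(10)=-9878, T(11)=19818, T(12)=-39574, T(13)=79210, T(14)=-158358, T(15)=316778, T(16)=-633494; answer -633494
Stage 3: R2 = -633494; r = 74847; 74847 = 3 * 61 * 409; sigma = (1 + 3) * (1 + 61) * (1 + 409) = 4 * 62 * 410 = 101680; answer 101680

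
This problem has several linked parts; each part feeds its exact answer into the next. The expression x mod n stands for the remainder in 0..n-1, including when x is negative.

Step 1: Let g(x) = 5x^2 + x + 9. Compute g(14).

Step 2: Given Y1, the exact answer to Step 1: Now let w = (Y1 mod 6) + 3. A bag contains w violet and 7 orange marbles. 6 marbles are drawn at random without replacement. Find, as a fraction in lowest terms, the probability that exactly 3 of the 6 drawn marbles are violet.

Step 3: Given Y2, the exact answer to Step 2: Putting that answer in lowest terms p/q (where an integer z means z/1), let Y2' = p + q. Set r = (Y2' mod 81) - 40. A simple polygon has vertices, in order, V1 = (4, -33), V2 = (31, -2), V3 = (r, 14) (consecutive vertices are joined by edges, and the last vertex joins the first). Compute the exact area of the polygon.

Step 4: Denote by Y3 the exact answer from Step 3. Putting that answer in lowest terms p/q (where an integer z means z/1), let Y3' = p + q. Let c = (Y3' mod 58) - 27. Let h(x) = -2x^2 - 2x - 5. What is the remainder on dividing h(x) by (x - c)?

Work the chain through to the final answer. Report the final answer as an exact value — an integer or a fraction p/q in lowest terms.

Step 1: 5*(14)^2 + 1*(14)^1 + 9 = (980) + (14) + (9) = 1003; answer 1003
Step 2: Y1 = 1003; w = 4; total draws C(11,6) = 462; favorable C(4,3)*C(7,3) = 140; P = 10/33; answer 10/33
Step 3: Y2 = 10/33; threaded value p + q = 43; r = 3; cross terms: (4*-2 - 31*-33)=1015, (31*14 - 3*-2)=440, (3*-33 - 4*14)=-155; twice the area = |1300| = 1300; area = 650; answer 650
Step 4: Y3 = 650; threaded value p + q = 651; c = -14; remainder = value at the root: -2*(-14)^2 - 2*(-14)^1 - 5 = (-392) + (28) + (-5) = -369; answer -369

-369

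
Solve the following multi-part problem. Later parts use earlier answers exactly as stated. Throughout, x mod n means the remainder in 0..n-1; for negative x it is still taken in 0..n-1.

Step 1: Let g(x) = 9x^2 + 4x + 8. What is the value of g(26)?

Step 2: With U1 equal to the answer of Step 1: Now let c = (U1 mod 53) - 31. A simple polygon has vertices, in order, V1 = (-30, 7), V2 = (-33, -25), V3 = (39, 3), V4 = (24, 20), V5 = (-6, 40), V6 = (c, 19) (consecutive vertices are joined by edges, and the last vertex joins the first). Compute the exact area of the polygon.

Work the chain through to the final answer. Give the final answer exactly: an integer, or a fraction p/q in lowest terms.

Step 1: 9*(26)^2 + 4*(26)^1 + 8 = (6084) + (104) + (8) = 6196; answer 6196
Step 2: U1 = 6196; c = 17; cross terms: (-30*-25 - -33*7)=981, (-33*3 - 39*-25)=876, (39*20 - 24*3)=708, (24*40 - -6*20)=1080, (-6*19 - 17*40)=-794, (17*7 - -30*19)=689; twice the area = |3540| = 3540; area = 1770; answer 1770

1770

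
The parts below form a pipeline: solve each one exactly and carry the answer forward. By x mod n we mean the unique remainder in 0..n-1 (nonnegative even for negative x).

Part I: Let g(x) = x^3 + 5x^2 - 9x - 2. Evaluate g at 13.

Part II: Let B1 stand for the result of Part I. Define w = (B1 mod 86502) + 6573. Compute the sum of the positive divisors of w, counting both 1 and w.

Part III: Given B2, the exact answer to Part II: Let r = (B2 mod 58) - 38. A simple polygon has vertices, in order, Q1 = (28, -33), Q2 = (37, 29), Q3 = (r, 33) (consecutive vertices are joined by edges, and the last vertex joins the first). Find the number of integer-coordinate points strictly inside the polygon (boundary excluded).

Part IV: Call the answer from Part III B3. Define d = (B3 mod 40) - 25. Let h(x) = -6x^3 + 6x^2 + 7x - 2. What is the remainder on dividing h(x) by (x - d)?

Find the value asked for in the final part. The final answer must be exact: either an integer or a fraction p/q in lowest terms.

-89

Part I: 1*(13)^3 + 5*(13)^2 - 9*(13)^1 - 2 = (2197) + (845) + (-117) + (-2) = 2923; answer 2923
Part II: B1 = 2923; w = 9496; 9496 = 2^3 * 1187; sigma = (1 + 2 + 4 + 8) * (1 + 1187) = 15 * 1188 = 17820; answer 17820
Part III: B2 = 17820; r = -24; cross terms: (28*29 - 37*-33)=2033, (37*33 - -24*29)=1917, (-24*-33 - 28*33)=-132; twice the area = |3818| = 3818; area = 1909; boundary points = 1 + 1 + 2 = 4; strictly interior points = area - boundary/2 + 1 = 1908; answer 1908
Part IV: B3 = 1908; d = 3; remainder = value at the root: -6*(3)^3 + 6*(3)^2 + 7*(3)^1 - 2 = (-162) + (54) + (21) + (-2) = -89; answer -89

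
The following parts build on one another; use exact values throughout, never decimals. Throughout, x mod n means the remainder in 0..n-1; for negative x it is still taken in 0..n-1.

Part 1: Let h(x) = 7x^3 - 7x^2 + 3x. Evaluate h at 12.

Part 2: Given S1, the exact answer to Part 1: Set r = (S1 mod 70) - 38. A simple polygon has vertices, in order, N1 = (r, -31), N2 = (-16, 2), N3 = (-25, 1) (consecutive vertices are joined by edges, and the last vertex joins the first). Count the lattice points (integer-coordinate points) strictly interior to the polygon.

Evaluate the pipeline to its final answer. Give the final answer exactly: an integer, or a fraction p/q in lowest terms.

Part 1: 7*(12)^3 - 7*(12)^2 + 3*(12)^1 = (12096) + (-1008) + (36) = 11124; answer 11124
Part 2: S1 = 11124; r = 26; cross terms: (26*2 - -16*-31)=-444, (-16*1 - -25*2)=34, (-25*-31 - 26*1)=749; twice the area = |339| = 339; area = 339/2; boundary points = 3 + 1 + 1 = 5; strictly interior points = area - boundary/2 + 1 = 168; answer 168

168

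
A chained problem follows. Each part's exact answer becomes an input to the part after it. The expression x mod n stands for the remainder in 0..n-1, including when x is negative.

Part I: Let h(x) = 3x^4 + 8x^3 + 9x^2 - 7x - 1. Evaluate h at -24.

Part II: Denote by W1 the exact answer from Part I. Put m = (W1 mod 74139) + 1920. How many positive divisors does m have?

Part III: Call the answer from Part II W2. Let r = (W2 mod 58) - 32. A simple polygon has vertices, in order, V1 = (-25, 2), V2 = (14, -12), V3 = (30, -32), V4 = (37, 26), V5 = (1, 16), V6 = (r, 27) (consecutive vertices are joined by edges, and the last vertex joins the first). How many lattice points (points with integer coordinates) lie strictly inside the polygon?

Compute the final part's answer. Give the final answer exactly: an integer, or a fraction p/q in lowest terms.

1912

Part I: 3*(-24)^4 + 8*(-24)^3 + 9*(-24)^2 - 7*(-24)^1 - 1 = (995328) + (-110592) + (5184) + (168) + (-1) = 890087; answer 890087
Part II: W1 = 890087; m = 2339; 2339 is prime, so its only divisors are 1 and 2339; count = 2; answer 2
Part III: W2 = 2; r = -30; cross terms: (-25*-12 - 14*2)=272, (14*-32 - 30*-12)=-88, (30*26 - 37*-32)=1964, (37*16 - 1*26)=566, (1*27 - -30*16)=507, (-30*2 - -25*27)=615; twice the area = |3836| = 3836; area = 1918; boundary points = 1 + 4 + 1 + 2 + 1 + 5 = 14; strictly interior points = area - boundary/2 + 1 = 1912; answer 1912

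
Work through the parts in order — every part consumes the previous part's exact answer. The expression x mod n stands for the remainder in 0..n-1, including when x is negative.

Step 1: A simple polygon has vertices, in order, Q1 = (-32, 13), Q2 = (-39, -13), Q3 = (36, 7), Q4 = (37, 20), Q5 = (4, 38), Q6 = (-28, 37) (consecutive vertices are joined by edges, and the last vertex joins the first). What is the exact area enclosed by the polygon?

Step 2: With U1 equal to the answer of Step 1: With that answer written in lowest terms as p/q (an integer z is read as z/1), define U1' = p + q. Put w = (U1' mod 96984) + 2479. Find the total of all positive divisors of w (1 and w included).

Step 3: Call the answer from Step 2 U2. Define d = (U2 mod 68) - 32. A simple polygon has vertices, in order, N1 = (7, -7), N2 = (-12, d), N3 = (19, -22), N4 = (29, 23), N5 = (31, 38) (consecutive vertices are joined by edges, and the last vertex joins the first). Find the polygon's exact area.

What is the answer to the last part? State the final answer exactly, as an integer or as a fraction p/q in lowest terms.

Step 1: cross terms: (-32*-13 - -39*13)=923, (-39*7 - 36*-13)=195, (36*20 - 37*7)=461, (37*38 - 4*20)=1326, (4*37 - -28*38)=1212, (-28*13 - -32*37)=820; twice the area = |4937| = 4937; area = 4937/2; answer 4937/2
Step 2: U1 = 4937/2; threaded value p + q = 4939; w = 7418; 7418 = 2 * 3709; sigma = (1 + 2) * (1 + 3709) = 3 * 3710 = 11130; answer 11130
Step 3: U2 = 11130; d = 14; cross terms: (7*14 - -12*-7)=14, (-12*-22 - 19*14)=-2, (19*23 - 29*-22)=1075, (29*38 - 31*23)=389, (31*-7 - 7*38)=-483; twice the area = |993| = 993; area = 993/2; answer 993/2

993/2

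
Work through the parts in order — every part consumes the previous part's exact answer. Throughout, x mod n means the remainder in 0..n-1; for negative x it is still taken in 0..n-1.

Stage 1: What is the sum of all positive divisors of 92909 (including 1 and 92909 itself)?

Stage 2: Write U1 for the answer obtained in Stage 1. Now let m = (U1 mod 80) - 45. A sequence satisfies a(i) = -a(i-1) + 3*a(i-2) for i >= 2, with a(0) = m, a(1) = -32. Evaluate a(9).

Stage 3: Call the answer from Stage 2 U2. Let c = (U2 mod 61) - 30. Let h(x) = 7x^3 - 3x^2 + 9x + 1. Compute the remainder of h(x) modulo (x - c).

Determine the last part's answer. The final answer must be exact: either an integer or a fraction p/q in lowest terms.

9054

Stage 1: 92909 = 53 * 1753; sigma = (1 + 53) * (1 + 1753) = 54 * 1754 = 94716; answer 94716
Stage 2: U1 = 94716; m = 31; a(2) = -1*(-32) + 3*(31) = 125; iterating: a(2)=125, a(3)=-221, a(4)=596, a(5)=-1259, a(6)=3047, a(7)=-6824, a(8)=15965, a(9)=-36437; answer -36437
Stage 3: U2 = -36437; c = 11; remainder = value at the root: 7*(11)^3 - 3*(11)^2 + 9*(11)^1 + 1 = (9317) + (-363) + (99) + (1) = 9054; answer 9054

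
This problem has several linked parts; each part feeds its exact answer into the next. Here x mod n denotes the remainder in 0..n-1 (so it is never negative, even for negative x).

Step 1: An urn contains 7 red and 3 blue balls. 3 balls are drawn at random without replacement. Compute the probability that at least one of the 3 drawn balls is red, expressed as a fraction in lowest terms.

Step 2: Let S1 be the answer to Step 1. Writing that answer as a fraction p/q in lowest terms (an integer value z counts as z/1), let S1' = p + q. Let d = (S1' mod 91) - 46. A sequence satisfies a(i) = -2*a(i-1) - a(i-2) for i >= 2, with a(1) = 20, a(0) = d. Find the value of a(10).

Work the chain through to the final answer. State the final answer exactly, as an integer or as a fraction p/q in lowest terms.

Step 1: total draws C(10,3) = 120; complement C(3,3) = 1; favorable 120 - 1 = 119; P = 119/120; answer 119/120
Step 2: S1 = 119/120; threaded value p + q = 239; d = 11; a(2) = -2*(20) - 1*(11) = -51; iterating: a(2)=-51, a(3)=82, a(4)=-113, a(5)=144, a(6)=-175, a(7)=206, a(8)=-237, a(9)=268, a(10)=-299; answer -299

-299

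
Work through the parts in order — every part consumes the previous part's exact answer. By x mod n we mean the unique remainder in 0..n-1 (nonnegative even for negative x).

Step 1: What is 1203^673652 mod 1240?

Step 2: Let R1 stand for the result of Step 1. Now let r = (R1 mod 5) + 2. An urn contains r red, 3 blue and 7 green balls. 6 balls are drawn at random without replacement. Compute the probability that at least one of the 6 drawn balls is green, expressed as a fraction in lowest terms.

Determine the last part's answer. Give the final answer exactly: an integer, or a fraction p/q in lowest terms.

Step 1: squarings mod 1240: 1203^1=1203, 1203^2=129, 1203^4=521, 1203^8=1121, 1203^16=521, 1203^32=1121, 1203^64=521, 1203^128=1121, 1203^256=521, 1203^512=1121, 1203^1024=521, 1203^2048=1121, 1203^4096=521, 1203^8192=1121, 1203^16384=521, 1203^32768=1121, 1203^65536=521, 1203^131072=1121, 1203^262144=521, 1203^524288=1121; 1203^673652 = 1203^4 * 1203^16 * 1203^32 * 1203^64 * 1203^256 * 1203^512 * 1203^1024 * 1203^16384 * 1203^131072 * 1203^524288 = 1121 (mod 1240); answer 1121
Step 2: R1 = 1121; r = 3; total draws C(13,6) = 1716; complement C(6,6) = 1; favorable 1716 - 1 = 1715; P = 1715/1716; answer 1715/1716

1715/1716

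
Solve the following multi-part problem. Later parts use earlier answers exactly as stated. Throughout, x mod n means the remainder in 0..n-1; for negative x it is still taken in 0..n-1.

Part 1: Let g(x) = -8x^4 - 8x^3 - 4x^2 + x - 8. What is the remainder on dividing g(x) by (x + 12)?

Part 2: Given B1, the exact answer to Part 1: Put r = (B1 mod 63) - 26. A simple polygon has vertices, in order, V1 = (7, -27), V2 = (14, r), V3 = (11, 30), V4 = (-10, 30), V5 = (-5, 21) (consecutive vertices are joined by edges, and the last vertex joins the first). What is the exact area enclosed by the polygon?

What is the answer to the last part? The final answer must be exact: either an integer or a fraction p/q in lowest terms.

Part 1: remainder = value at the root: -8*(-12)^4 - 8*(-12)^3 - 4*(-12)^2 + 1*(-12)^1 - 8 = (-165888) + (13824) + (-576) + (-12) + (-8) = -152660; answer -152660
Part 2: B1 = -152660; r = 26; cross terms: (7*26 - 14*-27)=560, (14*30 - 11*26)=134, (11*30 - -10*30)=630, (-10*21 - -5*30)=-60, (-5*-27 - 7*21)=-12; twice the area = |1252| = 1252; area = 626; answer 626

626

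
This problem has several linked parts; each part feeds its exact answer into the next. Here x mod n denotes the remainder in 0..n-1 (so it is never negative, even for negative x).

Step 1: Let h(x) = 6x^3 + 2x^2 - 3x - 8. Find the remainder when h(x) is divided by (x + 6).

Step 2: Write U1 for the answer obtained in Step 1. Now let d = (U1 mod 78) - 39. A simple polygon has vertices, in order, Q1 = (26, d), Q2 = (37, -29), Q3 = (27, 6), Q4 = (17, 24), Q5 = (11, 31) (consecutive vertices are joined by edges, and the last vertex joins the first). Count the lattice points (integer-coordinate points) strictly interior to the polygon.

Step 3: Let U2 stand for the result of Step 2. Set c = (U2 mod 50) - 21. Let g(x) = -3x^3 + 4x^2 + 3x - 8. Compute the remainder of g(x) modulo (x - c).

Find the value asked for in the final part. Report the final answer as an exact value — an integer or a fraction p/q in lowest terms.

-11224

Step 1: remainder = value at the root: 6*(-6)^3 + 2*(-6)^2 - 3*(-6)^1 - 8 = (-1296) + (72) + (18) + (-8) = -1214; answer -1214
Step 2: U1 = -1214; d = -5; cross terms: (26*-29 - 37*-5)=-569, (37*6 - 27*-29)=1005, (27*24 - 17*6)=546, (17*31 - 11*24)=263, (11*-5 - 26*31)=-861; twice the area = |384| = 384; area = 192; boundary points = 1 + 5 + 2 + 1 + 3 = 12; strictly interior points = area - boundary/2 + 1 = 187; answer 187
Step 3: U2 = 187; c = 16; remainder = value at the root: -3*(16)^3 + 4*(16)^2 + 3*(16)^1 - 8 = (-12288) + (1024) + (48) + (-8) = -11224; answer -11224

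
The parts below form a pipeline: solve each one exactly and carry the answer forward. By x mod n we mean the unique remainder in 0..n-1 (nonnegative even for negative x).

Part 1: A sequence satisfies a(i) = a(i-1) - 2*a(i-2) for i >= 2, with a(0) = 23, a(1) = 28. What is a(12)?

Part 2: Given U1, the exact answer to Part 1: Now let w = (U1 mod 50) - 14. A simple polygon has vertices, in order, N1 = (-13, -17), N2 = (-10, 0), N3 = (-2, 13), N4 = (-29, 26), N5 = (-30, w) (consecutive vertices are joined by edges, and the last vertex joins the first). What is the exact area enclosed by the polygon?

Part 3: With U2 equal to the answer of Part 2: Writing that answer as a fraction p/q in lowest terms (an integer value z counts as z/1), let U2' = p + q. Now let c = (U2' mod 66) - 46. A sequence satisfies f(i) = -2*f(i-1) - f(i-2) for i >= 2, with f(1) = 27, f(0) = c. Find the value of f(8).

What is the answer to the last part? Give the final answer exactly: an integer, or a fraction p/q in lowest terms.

Part 1: a(2) = 1*(28) - 2*(23) = -18; iterating: a(2)=-18, a(3)=-74, a(4)=-38, a(5)=110, a(6)=186, a(7)=-34, a(8)=-406, a(9)=-338, a(10)=474, a(11)=1150, a(12)=202; answer 202
Part 2: U1 = 202; w = -12; cross terms: (-13*0 - -10*-17)=-170, (-10*13 - -2*0)=-130, (-2*26 - -29*13)=325, (-29*-12 - -30*26)=1128, (-30*-17 - -13*-12)=354; twice the area = |1507| = 1507; area = 1507/2; answer 1507/2
Part 3: U2 = 1507/2; threaded value p + q = 1509; c = 11; f(2) = -2*(27) - 1*(11) = -65; iterating: f(2)=-65, f(3)=103, f(4)=-141, f(5)=179, f(6)=-217, f(7)=255, f(8)=-293; answer -293

-293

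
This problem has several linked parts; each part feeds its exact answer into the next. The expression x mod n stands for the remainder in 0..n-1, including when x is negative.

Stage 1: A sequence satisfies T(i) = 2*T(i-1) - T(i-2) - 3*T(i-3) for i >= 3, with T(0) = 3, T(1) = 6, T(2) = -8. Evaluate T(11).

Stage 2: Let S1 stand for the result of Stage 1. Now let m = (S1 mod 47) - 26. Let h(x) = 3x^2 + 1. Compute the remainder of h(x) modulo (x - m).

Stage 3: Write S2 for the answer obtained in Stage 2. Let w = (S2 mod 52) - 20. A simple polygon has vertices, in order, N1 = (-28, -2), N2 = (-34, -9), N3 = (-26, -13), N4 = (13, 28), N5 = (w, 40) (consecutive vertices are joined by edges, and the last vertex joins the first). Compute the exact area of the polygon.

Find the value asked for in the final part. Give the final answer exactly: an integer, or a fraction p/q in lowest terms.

Stage 1: T(3) = 2*(-8) - 1*(6) - 3*(3) = -31; iterating: T(3)=-31, T(4)=-72, T(5)=-89, T(6)=-13, T(7)=279, T(8)=838, T(9)=1436, T(10)=1197, T(11)=-1556; answer -1556
Stage 2: S1 = -1556; m = 16; remainder = value at the root: 3*(16)^2 + 1 = (768) + (1) = 769; answer 769
Stage 3: S2 = 769; w = 21; cross terms: (-28*-9 - -34*-2)=184, (-34*-13 - -26*-9)=208, (-26*28 - 13*-13)=-559, (13*40 - 21*28)=-68, (21*-2 - -28*40)=1078; twice the area = |843| = 843; area = 843/2; answer 843/2

843/2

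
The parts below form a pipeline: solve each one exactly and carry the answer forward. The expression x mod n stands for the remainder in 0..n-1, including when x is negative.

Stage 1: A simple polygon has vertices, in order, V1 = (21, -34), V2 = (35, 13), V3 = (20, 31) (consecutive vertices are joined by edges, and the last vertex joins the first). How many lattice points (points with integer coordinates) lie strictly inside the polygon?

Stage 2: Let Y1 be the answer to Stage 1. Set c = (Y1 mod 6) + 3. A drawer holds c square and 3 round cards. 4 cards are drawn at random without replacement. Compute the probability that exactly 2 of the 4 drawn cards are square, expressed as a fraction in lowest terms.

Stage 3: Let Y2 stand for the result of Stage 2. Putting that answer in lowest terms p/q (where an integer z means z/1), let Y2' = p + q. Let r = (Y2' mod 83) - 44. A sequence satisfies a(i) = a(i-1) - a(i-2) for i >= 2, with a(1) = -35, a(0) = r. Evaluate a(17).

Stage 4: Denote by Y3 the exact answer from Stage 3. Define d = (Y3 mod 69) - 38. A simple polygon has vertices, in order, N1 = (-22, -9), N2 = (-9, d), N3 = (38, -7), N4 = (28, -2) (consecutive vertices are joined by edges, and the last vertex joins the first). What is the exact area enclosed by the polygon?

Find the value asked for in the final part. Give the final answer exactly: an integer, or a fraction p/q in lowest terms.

743

Stage 1: cross terms: (21*13 - 35*-34)=1463, (35*31 - 20*13)=825, (20*-34 - 21*31)=-1331; twice the area = |957| = 957; area = 957/2; boundary points = 1 + 3 + 1 = 5; strictly interior points = area - boundary/2 + 1 = 477; answer 477
Stage 2: Y1 = 477; c = 6; total draws C(9,4) = 126; favorable C(6,2)*C(3,2) = 45; P = 5/14; answer 5/14
Stage 3: Y2 = 5/14; threaded value p + q = 19; r = -25; a(2) = 1*(-35) - 1*(-25) = -10; iterating: a(2)=-10, a(3)=25, a(4)=35, a(5)=10, a(6)=-25, a(7)=-35, a(8)=-10, a(9)=25, a(10)=35, a(11)=10, a(12)=-25, a(13)=-35, a(14)=-10, a(15)=25, a(16)=35, a(17)=10; answer 10
Stage 4: Y3 = 10; d = -28; cross terms: (-22*-28 - -9*-9)=535, (-9*-7 - 38*-28)=1127, (38*-2 - 28*-7)=120, (28*-9 - -22*-2)=-296; twice the area = |1486| = 1486; area = 743; answer 743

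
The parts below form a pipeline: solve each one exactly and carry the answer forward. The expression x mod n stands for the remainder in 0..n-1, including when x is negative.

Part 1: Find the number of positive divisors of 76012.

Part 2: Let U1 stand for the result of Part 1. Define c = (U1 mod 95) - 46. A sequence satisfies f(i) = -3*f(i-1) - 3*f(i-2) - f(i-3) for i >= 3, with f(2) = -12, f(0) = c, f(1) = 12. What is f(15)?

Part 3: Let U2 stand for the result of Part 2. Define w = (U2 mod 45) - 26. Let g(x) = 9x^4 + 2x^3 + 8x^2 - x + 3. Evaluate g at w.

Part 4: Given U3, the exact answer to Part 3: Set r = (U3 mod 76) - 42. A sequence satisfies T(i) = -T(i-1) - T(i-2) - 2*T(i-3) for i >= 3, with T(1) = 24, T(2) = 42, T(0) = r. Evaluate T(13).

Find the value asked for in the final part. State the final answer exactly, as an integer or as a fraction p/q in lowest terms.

-306

Part 1: 76012 = 2^2 * 31 * 613; number of divisors = (2+1) * (1+1) * (1+1) = 12; answer 12
Part 2: U1 = 12; c = -34; f(3) = -3*(-12) - 3*(12) - 1*(-34) = 34; iterating: f(3)=34, f(4)=-78, f(5)=144, f(6)=-232, f(7)=342, f(8)=-474, f(9)=628, f(10)=-804, f(11)=1002, f(12)=-1222, f(13)=1464, f(14)=-1728, f(15)=2014; answer 2014
Part 3: U2 = 2014; w = 8; 9*(8)^4 + 2*(8)^3 + 8*(8)^2 - 1*(8)^1 + 3 = (36864) + (1024) + (512) + (-8) + (3) = 38395; answer 38395
Part 4: U3 = 38395; r = -27; T(3) = -1*(42) - 1*(24) - 2*(-27) = -12; iterating: T(3)=-12, T(4)=-78, T(5)=6, T(6)=96, T(7)=54, T(8)=-162, T(9)=-84, T(10)=138, T(11)=270, T(12)=-240, T(13)=-306; answer -306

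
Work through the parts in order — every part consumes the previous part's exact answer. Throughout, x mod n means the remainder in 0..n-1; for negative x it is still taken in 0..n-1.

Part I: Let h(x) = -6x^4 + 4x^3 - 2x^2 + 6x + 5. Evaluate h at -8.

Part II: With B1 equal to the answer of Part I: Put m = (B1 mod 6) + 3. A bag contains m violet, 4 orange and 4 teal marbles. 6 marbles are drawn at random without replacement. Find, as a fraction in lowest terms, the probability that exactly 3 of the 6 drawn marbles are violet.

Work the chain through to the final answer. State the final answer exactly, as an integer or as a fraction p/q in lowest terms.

8/33

Part I: -6*(-8)^4 + 4*(-8)^3 - 2*(-8)^2 + 6*(-8)^1 + 5 = (-24576) + (-2048) + (-128) + (-48) + (5) = -26795; answer -26795
Part II: B1 = -26795; m = 4; total draws C(12,6) = 924; favorable C(4,3)*C(8,3) = 224; P = 8/33; answer 8/33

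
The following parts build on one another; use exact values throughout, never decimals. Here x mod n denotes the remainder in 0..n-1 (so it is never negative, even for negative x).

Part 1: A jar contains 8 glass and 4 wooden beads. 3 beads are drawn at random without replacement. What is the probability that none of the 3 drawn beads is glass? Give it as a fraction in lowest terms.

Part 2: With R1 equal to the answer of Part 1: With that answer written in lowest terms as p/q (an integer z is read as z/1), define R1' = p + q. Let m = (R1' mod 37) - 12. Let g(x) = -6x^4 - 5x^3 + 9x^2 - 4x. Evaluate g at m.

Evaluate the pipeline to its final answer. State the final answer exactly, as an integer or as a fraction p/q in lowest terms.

Part 1: total draws C(12,3) = 220; favorable C(4,3) = 4; P = 1/55; answer 1/55
Part 2: R1 = 1/55; threaded value p + q = 56; m = 7; -6*(7)^4 - 5*(7)^3 + 9*(7)^2 - 4*(7)^1 = (-14406) + (-1715) + (441) + (-28) = -15708; answer -15708

-15708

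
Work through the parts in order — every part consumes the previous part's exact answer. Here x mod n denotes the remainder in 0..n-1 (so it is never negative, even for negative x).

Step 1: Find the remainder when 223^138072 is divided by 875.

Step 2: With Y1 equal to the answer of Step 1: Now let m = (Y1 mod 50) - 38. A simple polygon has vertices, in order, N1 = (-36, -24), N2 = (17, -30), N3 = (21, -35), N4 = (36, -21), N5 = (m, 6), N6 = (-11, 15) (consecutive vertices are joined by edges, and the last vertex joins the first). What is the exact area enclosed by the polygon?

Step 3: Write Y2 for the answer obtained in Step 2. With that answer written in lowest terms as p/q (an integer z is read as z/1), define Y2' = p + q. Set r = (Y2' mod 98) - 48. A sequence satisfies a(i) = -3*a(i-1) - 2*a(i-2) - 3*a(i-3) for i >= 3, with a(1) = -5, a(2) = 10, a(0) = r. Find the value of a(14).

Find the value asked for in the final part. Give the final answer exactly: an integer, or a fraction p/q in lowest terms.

Step 1: squarings mod 875: 223^1=223, 223^2=729, 223^4=316, 223^8=106, 223^16=736, 223^32=71, 223^64=666, 223^128=806, 223^256=386, 223^512=246, 223^1024=141, 223^2048=631, 223^4096=36, 223^8192=421, 223^16384=491, 223^32768=456, 223^65536=561, 223^131072=596; 223^138072 = 223^8 * 223^16 * 223^64 * 223^256 * 223^512 * 223^2048 * 223^4096 * 223^131072 = 596 (mod 875); answer 596
Step 2: Y1 = 596; m = 8; cross terms: (-36*-30 - 17*-24)=1488, (17*-35 - 21*-30)=35, (21*-21 - 36*-35)=819, (36*6 - 8*-21)=384, (8*15 - -11*6)=186, (-11*-24 - -36*15)=804; twice the area = |3716| = 3716; area = 1858; answer 1858
Step 3: Y2 = 1858; threaded value p + q = 1859; r = 47; a(3) = -3*(10) - 2*(-5) - 3*(47) = -161; iterating: a(3)=-161, a(4)=478, a(5)=-1142, a(6)=2953, a(7)=-8009, a(8)=21547, a(9)=-57482, a(10)=153379, a(11)=-409814, a(12)=1095130, a(13)=-2925899, a(14)=7816879; answer 7816879

7816879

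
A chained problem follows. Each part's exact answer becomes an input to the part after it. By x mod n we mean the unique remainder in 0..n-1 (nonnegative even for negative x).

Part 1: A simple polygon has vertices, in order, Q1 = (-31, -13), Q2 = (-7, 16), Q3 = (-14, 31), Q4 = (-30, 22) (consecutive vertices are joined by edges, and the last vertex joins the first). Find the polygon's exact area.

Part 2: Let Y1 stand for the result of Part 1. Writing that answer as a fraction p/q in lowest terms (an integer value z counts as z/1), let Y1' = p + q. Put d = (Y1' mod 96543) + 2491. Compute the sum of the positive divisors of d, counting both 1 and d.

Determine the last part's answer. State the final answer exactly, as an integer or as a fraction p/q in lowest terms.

3050

Part 1: cross terms: (-31*16 - -7*-13)=-587, (-7*31 - -14*16)=7, (-14*22 - -30*31)=622, (-30*-13 - -31*22)=1072; twice the area = |1114| = 1114; area = 557; answer 557
Part 2: Y1 = 557; threaded value p + q = 558; d = 3049; 3049 is prime, so its only divisors are 1 and 3049; sigma = 1 + 3049 = 3050; answer 3050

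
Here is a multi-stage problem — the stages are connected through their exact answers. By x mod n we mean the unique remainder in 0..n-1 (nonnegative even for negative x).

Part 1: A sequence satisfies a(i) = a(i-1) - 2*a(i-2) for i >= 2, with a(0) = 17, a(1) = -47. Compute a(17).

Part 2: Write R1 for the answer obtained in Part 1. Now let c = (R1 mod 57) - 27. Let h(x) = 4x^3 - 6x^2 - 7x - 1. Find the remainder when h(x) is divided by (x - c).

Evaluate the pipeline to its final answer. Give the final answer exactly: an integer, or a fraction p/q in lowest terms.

-51682

Part 1: a(2) = 1*(-47) - 2*(17) = -81; iterating: a(2)=-81, a(3)=13, a(4)=175, a(5)=149, a(6)=-201, a(7)=-499, a(8)=-97, a(9)=901, a(10)=1095, a(11)=-707, a(12)=-2897, a(13)=-1483, a(14)=4311, a(15)=7277, a(16)=-1345, a(17)=-15899; answer -15899
Part 2: R1 = -15899; c = -23; remainder = value at the root: 4*(-23)^3 - 6*(-23)^2 - 7*(-23)^1 - 1 = (-48668) + (-3174) + (161) + (-1) = -51682; answer -51682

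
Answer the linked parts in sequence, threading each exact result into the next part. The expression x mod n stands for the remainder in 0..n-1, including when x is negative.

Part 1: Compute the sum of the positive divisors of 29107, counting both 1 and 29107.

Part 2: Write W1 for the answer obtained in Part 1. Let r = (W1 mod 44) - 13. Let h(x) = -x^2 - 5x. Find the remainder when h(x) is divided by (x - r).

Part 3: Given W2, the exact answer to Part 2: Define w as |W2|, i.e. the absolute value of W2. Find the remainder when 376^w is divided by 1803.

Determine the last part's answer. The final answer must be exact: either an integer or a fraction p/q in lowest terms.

157

Part 1: 29107 = 13 * 2239; sigma = (1 + 13) * (1 + 2239) = 14 * 2240 = 31360; answer 31360
Part 2: W1 = 31360; r = 19; remainder = value at the root: -1*(19)^2 - 5*(19)^1 = (-361) + (-95) = -456; answer -456
Part 3: W2 = -456; w = 456; squarings mod 1803: 376^1=376, 376^2=742, 376^4=649, 376^8=1102, 376^16=985, 376^32=211, 376^64=1249, 376^128=406, 376^256=763; 376^456 = 376^8 * 376^64 * 376^128 * 376^256 = 157 (mod 1803); answer 157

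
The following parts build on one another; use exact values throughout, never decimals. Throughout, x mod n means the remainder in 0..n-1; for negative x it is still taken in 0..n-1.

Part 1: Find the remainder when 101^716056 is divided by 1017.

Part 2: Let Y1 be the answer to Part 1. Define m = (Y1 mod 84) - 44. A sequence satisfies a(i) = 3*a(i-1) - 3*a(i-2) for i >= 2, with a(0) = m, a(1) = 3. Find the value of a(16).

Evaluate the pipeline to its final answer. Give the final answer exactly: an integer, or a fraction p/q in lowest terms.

426465

Part 1: squarings mod 1017: 101^1=101, 101^2=31, 101^4=961, 101^8=85, 101^16=106, 101^32=49, 101^64=367, 101^128=445, 101^256=727, 101^512=706, 101^1024=106, 101^2048=49, 101^4096=367, 101^8192=445, 101^16384=727, 101^32768=706, 101^65536=106, 101^131072=49, 101^262144=367, 101^524288=445; 101^716056 = 101^8 * 101^16 * 101^256 * 101^1024 * 101^2048 * 101^8192 * 101^16384 * 101^32768 * 101^131072 * 101^524288 = 97 (mod 1017); answer 97
Part 2: Y1 = 97; m = -31; a(2) = 3*(3) - 3*(-31) = 102; iterating: a(2)=102, a(3)=297, a(4)=585, a(5)=864, a(6)=837, a(7)=-81, a(8)=-2754, a(9)=-8019, a(10)=-15795, a(11)=-23328, a(12)=-22599, a(13)=2187, a(14)=74358, a(15)=216513, a(16)=426465; answer 426465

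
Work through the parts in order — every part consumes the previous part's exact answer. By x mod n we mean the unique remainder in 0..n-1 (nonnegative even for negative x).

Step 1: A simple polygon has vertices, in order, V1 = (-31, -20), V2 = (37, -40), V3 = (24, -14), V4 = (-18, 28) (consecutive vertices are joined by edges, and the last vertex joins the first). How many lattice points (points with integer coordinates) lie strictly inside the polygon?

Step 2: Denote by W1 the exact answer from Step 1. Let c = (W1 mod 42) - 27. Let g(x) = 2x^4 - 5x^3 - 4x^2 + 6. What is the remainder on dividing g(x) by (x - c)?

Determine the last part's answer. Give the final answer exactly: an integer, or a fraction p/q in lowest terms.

Step 1: cross terms: (-31*-40 - 37*-20)=1980, (37*-14 - 24*-40)=442, (24*28 - -18*-14)=420, (-18*-20 - -31*28)=1228; twice the area = |4070| = 4070; area = 2035; boundary points = 4 + 13 + 42 + 1 = 60; strictly interior points = area - boundary/2 + 1 = 2006; answer 2006
Step 2: W1 = 2006; c = 5; remainder = value at the root: 2*(5)^4 - 5*(5)^3 - 4*(5)^2 + 6 = (1250) + (-625) + (-100) + (6) = 531; answer 531

531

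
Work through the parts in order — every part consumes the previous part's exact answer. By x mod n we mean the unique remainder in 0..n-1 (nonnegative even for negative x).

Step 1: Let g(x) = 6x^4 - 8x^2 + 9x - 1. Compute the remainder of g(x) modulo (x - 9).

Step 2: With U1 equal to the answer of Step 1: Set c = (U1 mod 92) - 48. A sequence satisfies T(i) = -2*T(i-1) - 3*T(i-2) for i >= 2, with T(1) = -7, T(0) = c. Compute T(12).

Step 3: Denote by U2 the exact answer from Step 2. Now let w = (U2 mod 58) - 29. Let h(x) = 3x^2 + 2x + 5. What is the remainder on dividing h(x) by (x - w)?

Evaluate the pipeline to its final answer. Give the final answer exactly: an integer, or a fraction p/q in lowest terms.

230

Step 1: remainder = value at the root: 6*(9)^4 - 8*(9)^2 + 9*(9)^1 - 1 = (39366) + (-648) + (81) + (-1) = 38798; answer 38798
Step 2: U1 = 38798; c = 18; T(2) = -2*(-7) - 3*(18) = -40; iterating: T(2)=-40, T(3)=101, T(4)=-82, T(5)=-139, T(6)=524, T(7)=-631, T(8)=-310, T(9)=2513, T(10)=-4096, T(11)=653, T(12)=10982; answer 10982
Step 3: U2 = 10982; w = -9; remainder = value at the root: 3*(-9)^2 + 2*(-9)^1 + 5 = (243) + (-18) + (5) = 230; answer 230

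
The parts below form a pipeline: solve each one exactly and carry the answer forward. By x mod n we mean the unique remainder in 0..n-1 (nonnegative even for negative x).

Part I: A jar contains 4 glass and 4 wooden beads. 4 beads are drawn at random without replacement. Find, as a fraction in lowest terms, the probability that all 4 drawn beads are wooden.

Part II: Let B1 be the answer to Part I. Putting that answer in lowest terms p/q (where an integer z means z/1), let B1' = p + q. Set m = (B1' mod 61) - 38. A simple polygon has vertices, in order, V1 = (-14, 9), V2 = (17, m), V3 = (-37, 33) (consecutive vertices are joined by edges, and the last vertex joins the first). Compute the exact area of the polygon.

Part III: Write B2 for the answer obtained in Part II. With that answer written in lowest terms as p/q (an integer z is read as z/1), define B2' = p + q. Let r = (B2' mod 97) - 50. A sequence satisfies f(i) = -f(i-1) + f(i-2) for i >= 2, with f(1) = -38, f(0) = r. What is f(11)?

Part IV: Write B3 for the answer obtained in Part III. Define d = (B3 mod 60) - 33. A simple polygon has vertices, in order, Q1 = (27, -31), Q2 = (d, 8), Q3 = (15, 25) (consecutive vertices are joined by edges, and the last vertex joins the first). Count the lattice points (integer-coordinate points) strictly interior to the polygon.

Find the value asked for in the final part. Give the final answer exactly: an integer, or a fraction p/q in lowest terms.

660

Part I: total draws C(8,4) = 70; favorable C(4,4) = 1; P = 1/70; answer 1/70
Part II: B1 = 1/70; threaded value p + q = 71; m = -28; cross terms: (-14*-28 - 17*9)=239, (17*33 - -37*-28)=-475, (-37*9 - -14*33)=129; twice the area = |-107| = 107; area = 107/2; answer 107/2
Part III: B2 = 107/2; threaded value p + q = 109; r = -38; f(2) = -1*(-38) + 1*(-38) = 0; iterating: f(2)=0, f(3)=-38, f(4)=38, f(5)=-76, f(6)=114, f(7)=-190, f(8)=304, f(9)=-494, f(10)=798, f(11)=-1292; answer -1292
Part IV: B3 = -1292; d = -5; cross terms: (27*8 - -5*-31)=61, (-5*25 - 15*8)=-245, (15*-31 - 27*25)=-1140; twice the area = |-1324| = 1324; area = 662; boundary points = 1 + 1 + 4 = 6; strictly interior points = area - boundary/2 + 1 = 660; answer 660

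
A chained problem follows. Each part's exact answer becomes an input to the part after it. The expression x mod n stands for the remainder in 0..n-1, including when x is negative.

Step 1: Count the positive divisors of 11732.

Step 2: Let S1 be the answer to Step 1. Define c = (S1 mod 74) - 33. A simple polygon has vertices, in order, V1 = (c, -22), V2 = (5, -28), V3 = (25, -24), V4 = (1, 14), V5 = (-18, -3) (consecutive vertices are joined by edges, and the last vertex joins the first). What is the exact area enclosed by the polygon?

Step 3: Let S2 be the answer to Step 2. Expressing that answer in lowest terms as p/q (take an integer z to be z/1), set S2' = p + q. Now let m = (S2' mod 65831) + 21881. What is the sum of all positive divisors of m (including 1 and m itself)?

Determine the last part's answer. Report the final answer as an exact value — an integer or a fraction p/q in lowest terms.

23320

Step 1: 11732 = 2^2 * 7 * 419; number of divisors = (2+1) * (1+1) * (1+1) = 12; answer 12
Step 2: S1 = 12; c = -21; cross terms: (-21*-28 - 5*-22)=698, (5*-24 - 25*-28)=580, (25*14 - 1*-24)=374, (1*-3 - -18*14)=249, (-18*-22 - -21*-3)=333; twice the area = |2234| = 2234; area = 1117; answer 1117
Step 3: S2 = 1117; threaded value p + q = 1118; m = 22999; 22999 = 109 * 211; sigma = (1 + 109) * (1 + 211) = 110 * 212 = 23320; answer 23320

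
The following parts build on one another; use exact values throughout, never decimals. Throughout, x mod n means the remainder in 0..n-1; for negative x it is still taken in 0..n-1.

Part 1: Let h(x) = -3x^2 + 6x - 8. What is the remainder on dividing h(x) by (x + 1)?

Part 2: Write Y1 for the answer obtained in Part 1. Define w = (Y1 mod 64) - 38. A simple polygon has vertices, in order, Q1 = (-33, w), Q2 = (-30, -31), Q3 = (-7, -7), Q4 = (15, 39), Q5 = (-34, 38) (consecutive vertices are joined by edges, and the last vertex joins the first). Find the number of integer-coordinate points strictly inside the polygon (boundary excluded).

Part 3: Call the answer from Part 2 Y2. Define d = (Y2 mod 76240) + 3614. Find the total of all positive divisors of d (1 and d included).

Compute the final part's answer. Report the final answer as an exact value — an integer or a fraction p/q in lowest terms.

6912

Part 1: remainder = value at the root: -3*(-1)^2 + 6*(-1)^1 - 8 = (-3) + (-6) + (-8) = -17; answer -17
Part 2: Y1 = -17; w = 9; cross terms: (-33*-31 - -30*9)=1293, (-30*-7 - -7*-31)=-7, (-7*39 - 15*-7)=-168, (15*38 - -34*39)=1896, (-34*9 - -33*38)=948; twice the area = |3962| = 3962; area = 1981; boundary points = 1 + 1 + 2 + 1 + 1 = 6; strictly interior points = area - boundary/2 + 1 = 1979; answer 1979
Part 3: Y2 = 1979; d = 5593; 5593 = 7 * 17 * 47; sigma = (1 + 7) * (1 + 17) * (1 + 47) = 8 * 18 * 48 = 6912; answer 6912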